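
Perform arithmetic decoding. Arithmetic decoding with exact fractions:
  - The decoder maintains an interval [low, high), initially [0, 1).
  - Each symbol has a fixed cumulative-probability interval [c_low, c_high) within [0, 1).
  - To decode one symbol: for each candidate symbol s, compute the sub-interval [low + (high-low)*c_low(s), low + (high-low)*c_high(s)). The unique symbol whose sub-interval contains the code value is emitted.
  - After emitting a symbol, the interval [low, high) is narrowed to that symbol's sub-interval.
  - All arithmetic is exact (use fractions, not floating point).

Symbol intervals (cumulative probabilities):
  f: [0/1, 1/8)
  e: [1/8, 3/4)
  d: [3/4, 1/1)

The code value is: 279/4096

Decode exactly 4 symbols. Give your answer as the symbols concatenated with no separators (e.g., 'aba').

Step 1: interval [0/1, 1/1), width = 1/1 - 0/1 = 1/1
  'f': [0/1 + 1/1*0/1, 0/1 + 1/1*1/8) = [0/1, 1/8) <- contains code 279/4096
  'e': [0/1 + 1/1*1/8, 0/1 + 1/1*3/4) = [1/8, 3/4)
  'd': [0/1 + 1/1*3/4, 0/1 + 1/1*1/1) = [3/4, 1/1)
  emit 'f', narrow to [0/1, 1/8)
Step 2: interval [0/1, 1/8), width = 1/8 - 0/1 = 1/8
  'f': [0/1 + 1/8*0/1, 0/1 + 1/8*1/8) = [0/1, 1/64)
  'e': [0/1 + 1/8*1/8, 0/1 + 1/8*3/4) = [1/64, 3/32) <- contains code 279/4096
  'd': [0/1 + 1/8*3/4, 0/1 + 1/8*1/1) = [3/32, 1/8)
  emit 'e', narrow to [1/64, 3/32)
Step 3: interval [1/64, 3/32), width = 3/32 - 1/64 = 5/64
  'f': [1/64 + 5/64*0/1, 1/64 + 5/64*1/8) = [1/64, 13/512)
  'e': [1/64 + 5/64*1/8, 1/64 + 5/64*3/4) = [13/512, 19/256) <- contains code 279/4096
  'd': [1/64 + 5/64*3/4, 1/64 + 5/64*1/1) = [19/256, 3/32)
  emit 'e', narrow to [13/512, 19/256)
Step 4: interval [13/512, 19/256), width = 19/256 - 13/512 = 25/512
  'f': [13/512 + 25/512*0/1, 13/512 + 25/512*1/8) = [13/512, 129/4096)
  'e': [13/512 + 25/512*1/8, 13/512 + 25/512*3/4) = [129/4096, 127/2048)
  'd': [13/512 + 25/512*3/4, 13/512 + 25/512*1/1) = [127/2048, 19/256) <- contains code 279/4096
  emit 'd', narrow to [127/2048, 19/256)

Answer: feed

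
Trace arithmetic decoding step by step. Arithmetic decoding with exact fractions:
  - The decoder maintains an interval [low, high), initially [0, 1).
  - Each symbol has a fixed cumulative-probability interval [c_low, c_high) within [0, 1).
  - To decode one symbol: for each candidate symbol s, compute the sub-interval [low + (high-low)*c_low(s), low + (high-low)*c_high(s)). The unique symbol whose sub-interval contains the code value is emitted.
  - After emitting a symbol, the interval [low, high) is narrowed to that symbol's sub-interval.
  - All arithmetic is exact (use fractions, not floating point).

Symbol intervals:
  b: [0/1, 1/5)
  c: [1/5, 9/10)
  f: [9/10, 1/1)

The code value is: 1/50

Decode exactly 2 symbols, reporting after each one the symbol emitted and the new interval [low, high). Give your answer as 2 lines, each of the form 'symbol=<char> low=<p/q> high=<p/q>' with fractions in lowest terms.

Answer: symbol=b low=0/1 high=1/5
symbol=b low=0/1 high=1/25

Derivation:
Step 1: interval [0/1, 1/1), width = 1/1 - 0/1 = 1/1
  'b': [0/1 + 1/1*0/1, 0/1 + 1/1*1/5) = [0/1, 1/5) <- contains code 1/50
  'c': [0/1 + 1/1*1/5, 0/1 + 1/1*9/10) = [1/5, 9/10)
  'f': [0/1 + 1/1*9/10, 0/1 + 1/1*1/1) = [9/10, 1/1)
  emit 'b', narrow to [0/1, 1/5)
Step 2: interval [0/1, 1/5), width = 1/5 - 0/1 = 1/5
  'b': [0/1 + 1/5*0/1, 0/1 + 1/5*1/5) = [0/1, 1/25) <- contains code 1/50
  'c': [0/1 + 1/5*1/5, 0/1 + 1/5*9/10) = [1/25, 9/50)
  'f': [0/1 + 1/5*9/10, 0/1 + 1/5*1/1) = [9/50, 1/5)
  emit 'b', narrow to [0/1, 1/25)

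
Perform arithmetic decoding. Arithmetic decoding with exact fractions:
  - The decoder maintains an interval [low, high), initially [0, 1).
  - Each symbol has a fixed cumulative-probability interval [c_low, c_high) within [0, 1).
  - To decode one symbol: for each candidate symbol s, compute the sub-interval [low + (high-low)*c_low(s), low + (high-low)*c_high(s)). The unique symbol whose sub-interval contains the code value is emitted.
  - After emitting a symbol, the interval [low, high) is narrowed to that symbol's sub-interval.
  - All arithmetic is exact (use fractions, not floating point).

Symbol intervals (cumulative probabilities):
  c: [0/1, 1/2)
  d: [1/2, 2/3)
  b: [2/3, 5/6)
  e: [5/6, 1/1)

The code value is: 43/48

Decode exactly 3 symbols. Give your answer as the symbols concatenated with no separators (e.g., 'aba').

Answer: ecb

Derivation:
Step 1: interval [0/1, 1/1), width = 1/1 - 0/1 = 1/1
  'c': [0/1 + 1/1*0/1, 0/1 + 1/1*1/2) = [0/1, 1/2)
  'd': [0/1 + 1/1*1/2, 0/1 + 1/1*2/3) = [1/2, 2/3)
  'b': [0/1 + 1/1*2/3, 0/1 + 1/1*5/6) = [2/3, 5/6)
  'e': [0/1 + 1/1*5/6, 0/1 + 1/1*1/1) = [5/6, 1/1) <- contains code 43/48
  emit 'e', narrow to [5/6, 1/1)
Step 2: interval [5/6, 1/1), width = 1/1 - 5/6 = 1/6
  'c': [5/6 + 1/6*0/1, 5/6 + 1/6*1/2) = [5/6, 11/12) <- contains code 43/48
  'd': [5/6 + 1/6*1/2, 5/6 + 1/6*2/3) = [11/12, 17/18)
  'b': [5/6 + 1/6*2/3, 5/6 + 1/6*5/6) = [17/18, 35/36)
  'e': [5/6 + 1/6*5/6, 5/6 + 1/6*1/1) = [35/36, 1/1)
  emit 'c', narrow to [5/6, 11/12)
Step 3: interval [5/6, 11/12), width = 11/12 - 5/6 = 1/12
  'c': [5/6 + 1/12*0/1, 5/6 + 1/12*1/2) = [5/6, 7/8)
  'd': [5/6 + 1/12*1/2, 5/6 + 1/12*2/3) = [7/8, 8/9)
  'b': [5/6 + 1/12*2/3, 5/6 + 1/12*5/6) = [8/9, 65/72) <- contains code 43/48
  'e': [5/6 + 1/12*5/6, 5/6 + 1/12*1/1) = [65/72, 11/12)
  emit 'b', narrow to [8/9, 65/72)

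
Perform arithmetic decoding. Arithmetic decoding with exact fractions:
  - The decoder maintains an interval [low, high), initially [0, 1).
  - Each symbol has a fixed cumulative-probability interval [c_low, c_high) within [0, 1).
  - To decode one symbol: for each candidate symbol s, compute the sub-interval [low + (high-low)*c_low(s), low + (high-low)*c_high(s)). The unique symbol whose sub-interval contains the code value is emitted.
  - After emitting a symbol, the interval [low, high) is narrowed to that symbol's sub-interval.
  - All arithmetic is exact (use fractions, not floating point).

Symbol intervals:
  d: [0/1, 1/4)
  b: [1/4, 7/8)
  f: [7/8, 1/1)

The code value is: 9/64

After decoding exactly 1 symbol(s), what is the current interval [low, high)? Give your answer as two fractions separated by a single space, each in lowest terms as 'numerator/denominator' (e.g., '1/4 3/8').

Answer: 0/1 1/4

Derivation:
Step 1: interval [0/1, 1/1), width = 1/1 - 0/1 = 1/1
  'd': [0/1 + 1/1*0/1, 0/1 + 1/1*1/4) = [0/1, 1/4) <- contains code 9/64
  'b': [0/1 + 1/1*1/4, 0/1 + 1/1*7/8) = [1/4, 7/8)
  'f': [0/1 + 1/1*7/8, 0/1 + 1/1*1/1) = [7/8, 1/1)
  emit 'd', narrow to [0/1, 1/4)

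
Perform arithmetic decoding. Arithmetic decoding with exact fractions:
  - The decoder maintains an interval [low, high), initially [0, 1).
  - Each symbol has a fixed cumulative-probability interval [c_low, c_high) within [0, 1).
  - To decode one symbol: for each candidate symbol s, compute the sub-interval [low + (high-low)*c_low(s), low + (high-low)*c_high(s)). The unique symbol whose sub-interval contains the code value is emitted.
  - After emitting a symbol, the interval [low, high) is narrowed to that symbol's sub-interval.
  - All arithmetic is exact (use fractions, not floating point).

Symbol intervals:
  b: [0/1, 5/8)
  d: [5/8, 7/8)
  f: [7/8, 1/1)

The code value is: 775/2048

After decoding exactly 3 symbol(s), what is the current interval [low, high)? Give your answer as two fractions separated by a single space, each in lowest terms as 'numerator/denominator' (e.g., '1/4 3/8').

Step 1: interval [0/1, 1/1), width = 1/1 - 0/1 = 1/1
  'b': [0/1 + 1/1*0/1, 0/1 + 1/1*5/8) = [0/1, 5/8) <- contains code 775/2048
  'd': [0/1 + 1/1*5/8, 0/1 + 1/1*7/8) = [5/8, 7/8)
  'f': [0/1 + 1/1*7/8, 0/1 + 1/1*1/1) = [7/8, 1/1)
  emit 'b', narrow to [0/1, 5/8)
Step 2: interval [0/1, 5/8), width = 5/8 - 0/1 = 5/8
  'b': [0/1 + 5/8*0/1, 0/1 + 5/8*5/8) = [0/1, 25/64) <- contains code 775/2048
  'd': [0/1 + 5/8*5/8, 0/1 + 5/8*7/8) = [25/64, 35/64)
  'f': [0/1 + 5/8*7/8, 0/1 + 5/8*1/1) = [35/64, 5/8)
  emit 'b', narrow to [0/1, 25/64)
Step 3: interval [0/1, 25/64), width = 25/64 - 0/1 = 25/64
  'b': [0/1 + 25/64*0/1, 0/1 + 25/64*5/8) = [0/1, 125/512)
  'd': [0/1 + 25/64*5/8, 0/1 + 25/64*7/8) = [125/512, 175/512)
  'f': [0/1 + 25/64*7/8, 0/1 + 25/64*1/1) = [175/512, 25/64) <- contains code 775/2048
  emit 'f', narrow to [175/512, 25/64)

Answer: 175/512 25/64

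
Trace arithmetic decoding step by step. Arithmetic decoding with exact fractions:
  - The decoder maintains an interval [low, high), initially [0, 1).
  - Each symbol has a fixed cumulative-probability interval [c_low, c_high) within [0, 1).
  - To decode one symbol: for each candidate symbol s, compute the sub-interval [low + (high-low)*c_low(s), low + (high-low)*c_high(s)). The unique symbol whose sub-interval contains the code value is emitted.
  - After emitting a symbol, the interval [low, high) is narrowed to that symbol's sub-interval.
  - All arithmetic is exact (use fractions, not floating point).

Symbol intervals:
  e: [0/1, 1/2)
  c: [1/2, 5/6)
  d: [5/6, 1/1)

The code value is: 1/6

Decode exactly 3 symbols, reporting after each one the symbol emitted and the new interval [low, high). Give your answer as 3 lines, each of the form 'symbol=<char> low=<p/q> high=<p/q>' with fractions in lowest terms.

Answer: symbol=e low=0/1 high=1/2
symbol=e low=0/1 high=1/4
symbol=c low=1/8 high=5/24

Derivation:
Step 1: interval [0/1, 1/1), width = 1/1 - 0/1 = 1/1
  'e': [0/1 + 1/1*0/1, 0/1 + 1/1*1/2) = [0/1, 1/2) <- contains code 1/6
  'c': [0/1 + 1/1*1/2, 0/1 + 1/1*5/6) = [1/2, 5/6)
  'd': [0/1 + 1/1*5/6, 0/1 + 1/1*1/1) = [5/6, 1/1)
  emit 'e', narrow to [0/1, 1/2)
Step 2: interval [0/1, 1/2), width = 1/2 - 0/1 = 1/2
  'e': [0/1 + 1/2*0/1, 0/1 + 1/2*1/2) = [0/1, 1/4) <- contains code 1/6
  'c': [0/1 + 1/2*1/2, 0/1 + 1/2*5/6) = [1/4, 5/12)
  'd': [0/1 + 1/2*5/6, 0/1 + 1/2*1/1) = [5/12, 1/2)
  emit 'e', narrow to [0/1, 1/4)
Step 3: interval [0/1, 1/4), width = 1/4 - 0/1 = 1/4
  'e': [0/1 + 1/4*0/1, 0/1 + 1/4*1/2) = [0/1, 1/8)
  'c': [0/1 + 1/4*1/2, 0/1 + 1/4*5/6) = [1/8, 5/24) <- contains code 1/6
  'd': [0/1 + 1/4*5/6, 0/1 + 1/4*1/1) = [5/24, 1/4)
  emit 'c', narrow to [1/8, 5/24)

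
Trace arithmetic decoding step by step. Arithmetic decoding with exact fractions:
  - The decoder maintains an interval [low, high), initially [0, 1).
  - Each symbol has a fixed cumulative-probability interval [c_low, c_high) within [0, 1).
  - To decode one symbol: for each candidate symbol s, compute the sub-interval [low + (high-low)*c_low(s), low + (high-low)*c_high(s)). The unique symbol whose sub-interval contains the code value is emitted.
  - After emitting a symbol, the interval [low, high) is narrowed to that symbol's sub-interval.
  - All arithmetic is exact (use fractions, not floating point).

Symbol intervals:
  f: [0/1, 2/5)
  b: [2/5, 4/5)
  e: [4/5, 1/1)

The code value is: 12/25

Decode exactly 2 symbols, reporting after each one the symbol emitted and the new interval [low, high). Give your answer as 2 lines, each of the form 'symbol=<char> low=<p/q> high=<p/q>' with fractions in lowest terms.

Step 1: interval [0/1, 1/1), width = 1/1 - 0/1 = 1/1
  'f': [0/1 + 1/1*0/1, 0/1 + 1/1*2/5) = [0/1, 2/5)
  'b': [0/1 + 1/1*2/5, 0/1 + 1/1*4/5) = [2/5, 4/5) <- contains code 12/25
  'e': [0/1 + 1/1*4/5, 0/1 + 1/1*1/1) = [4/5, 1/1)
  emit 'b', narrow to [2/5, 4/5)
Step 2: interval [2/5, 4/5), width = 4/5 - 2/5 = 2/5
  'f': [2/5 + 2/5*0/1, 2/5 + 2/5*2/5) = [2/5, 14/25) <- contains code 12/25
  'b': [2/5 + 2/5*2/5, 2/5 + 2/5*4/5) = [14/25, 18/25)
  'e': [2/5 + 2/5*4/5, 2/5 + 2/5*1/1) = [18/25, 4/5)
  emit 'f', narrow to [2/5, 14/25)

Answer: symbol=b low=2/5 high=4/5
symbol=f low=2/5 high=14/25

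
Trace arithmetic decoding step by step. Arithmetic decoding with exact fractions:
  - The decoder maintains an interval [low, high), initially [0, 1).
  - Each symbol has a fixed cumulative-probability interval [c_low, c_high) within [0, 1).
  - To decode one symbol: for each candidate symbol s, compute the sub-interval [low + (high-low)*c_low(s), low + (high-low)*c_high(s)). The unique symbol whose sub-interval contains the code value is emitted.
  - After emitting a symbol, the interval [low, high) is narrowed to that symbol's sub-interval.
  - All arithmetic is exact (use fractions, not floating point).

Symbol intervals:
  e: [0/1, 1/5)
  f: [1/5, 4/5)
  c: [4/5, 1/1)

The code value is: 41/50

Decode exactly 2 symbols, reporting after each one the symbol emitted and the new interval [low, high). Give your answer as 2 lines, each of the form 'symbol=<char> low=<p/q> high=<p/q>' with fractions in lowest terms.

Step 1: interval [0/1, 1/1), width = 1/1 - 0/1 = 1/1
  'e': [0/1 + 1/1*0/1, 0/1 + 1/1*1/5) = [0/1, 1/5)
  'f': [0/1 + 1/1*1/5, 0/1 + 1/1*4/5) = [1/5, 4/5)
  'c': [0/1 + 1/1*4/5, 0/1 + 1/1*1/1) = [4/5, 1/1) <- contains code 41/50
  emit 'c', narrow to [4/5, 1/1)
Step 2: interval [4/5, 1/1), width = 1/1 - 4/5 = 1/5
  'e': [4/5 + 1/5*0/1, 4/5 + 1/5*1/5) = [4/5, 21/25) <- contains code 41/50
  'f': [4/5 + 1/5*1/5, 4/5 + 1/5*4/5) = [21/25, 24/25)
  'c': [4/5 + 1/5*4/5, 4/5 + 1/5*1/1) = [24/25, 1/1)
  emit 'e', narrow to [4/5, 21/25)

Answer: symbol=c low=4/5 high=1/1
symbol=e low=4/5 high=21/25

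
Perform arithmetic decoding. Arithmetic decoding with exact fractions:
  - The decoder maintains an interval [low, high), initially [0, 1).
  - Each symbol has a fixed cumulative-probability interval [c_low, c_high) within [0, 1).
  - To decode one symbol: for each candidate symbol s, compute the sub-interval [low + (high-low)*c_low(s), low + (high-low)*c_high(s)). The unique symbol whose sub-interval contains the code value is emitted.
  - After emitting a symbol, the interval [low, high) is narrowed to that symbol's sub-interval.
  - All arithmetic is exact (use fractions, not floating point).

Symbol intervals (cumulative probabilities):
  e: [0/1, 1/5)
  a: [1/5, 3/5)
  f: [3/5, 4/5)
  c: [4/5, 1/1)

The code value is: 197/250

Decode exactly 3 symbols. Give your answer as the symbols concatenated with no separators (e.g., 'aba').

Step 1: interval [0/1, 1/1), width = 1/1 - 0/1 = 1/1
  'e': [0/1 + 1/1*0/1, 0/1 + 1/1*1/5) = [0/1, 1/5)
  'a': [0/1 + 1/1*1/5, 0/1 + 1/1*3/5) = [1/5, 3/5)
  'f': [0/1 + 1/1*3/5, 0/1 + 1/1*4/5) = [3/5, 4/5) <- contains code 197/250
  'c': [0/1 + 1/1*4/5, 0/1 + 1/1*1/1) = [4/5, 1/1)
  emit 'f', narrow to [3/5, 4/5)
Step 2: interval [3/5, 4/5), width = 4/5 - 3/5 = 1/5
  'e': [3/5 + 1/5*0/1, 3/5 + 1/5*1/5) = [3/5, 16/25)
  'a': [3/5 + 1/5*1/5, 3/5 + 1/5*3/5) = [16/25, 18/25)
  'f': [3/5 + 1/5*3/5, 3/5 + 1/5*4/5) = [18/25, 19/25)
  'c': [3/5 + 1/5*4/5, 3/5 + 1/5*1/1) = [19/25, 4/5) <- contains code 197/250
  emit 'c', narrow to [19/25, 4/5)
Step 3: interval [19/25, 4/5), width = 4/5 - 19/25 = 1/25
  'e': [19/25 + 1/25*0/1, 19/25 + 1/25*1/5) = [19/25, 96/125)
  'a': [19/25 + 1/25*1/5, 19/25 + 1/25*3/5) = [96/125, 98/125)
  'f': [19/25 + 1/25*3/5, 19/25 + 1/25*4/5) = [98/125, 99/125) <- contains code 197/250
  'c': [19/25 + 1/25*4/5, 19/25 + 1/25*1/1) = [99/125, 4/5)
  emit 'f', narrow to [98/125, 99/125)

Answer: fcf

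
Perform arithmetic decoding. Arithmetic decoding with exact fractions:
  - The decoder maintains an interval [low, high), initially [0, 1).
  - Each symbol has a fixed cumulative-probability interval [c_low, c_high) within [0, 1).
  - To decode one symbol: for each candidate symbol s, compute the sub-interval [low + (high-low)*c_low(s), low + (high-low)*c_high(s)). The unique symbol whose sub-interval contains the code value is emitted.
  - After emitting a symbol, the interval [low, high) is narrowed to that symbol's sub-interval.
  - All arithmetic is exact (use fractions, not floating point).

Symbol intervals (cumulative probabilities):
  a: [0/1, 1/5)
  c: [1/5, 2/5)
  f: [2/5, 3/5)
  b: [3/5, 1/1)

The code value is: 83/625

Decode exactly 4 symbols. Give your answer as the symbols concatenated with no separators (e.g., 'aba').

Answer: abab

Derivation:
Step 1: interval [0/1, 1/1), width = 1/1 - 0/1 = 1/1
  'a': [0/1 + 1/1*0/1, 0/1 + 1/1*1/5) = [0/1, 1/5) <- contains code 83/625
  'c': [0/1 + 1/1*1/5, 0/1 + 1/1*2/5) = [1/5, 2/5)
  'f': [0/1 + 1/1*2/5, 0/1 + 1/1*3/5) = [2/5, 3/5)
  'b': [0/1 + 1/1*3/5, 0/1 + 1/1*1/1) = [3/5, 1/1)
  emit 'a', narrow to [0/1, 1/5)
Step 2: interval [0/1, 1/5), width = 1/5 - 0/1 = 1/5
  'a': [0/1 + 1/5*0/1, 0/1 + 1/5*1/5) = [0/1, 1/25)
  'c': [0/1 + 1/5*1/5, 0/1 + 1/5*2/5) = [1/25, 2/25)
  'f': [0/1 + 1/5*2/5, 0/1 + 1/5*3/5) = [2/25, 3/25)
  'b': [0/1 + 1/5*3/5, 0/1 + 1/5*1/1) = [3/25, 1/5) <- contains code 83/625
  emit 'b', narrow to [3/25, 1/5)
Step 3: interval [3/25, 1/5), width = 1/5 - 3/25 = 2/25
  'a': [3/25 + 2/25*0/1, 3/25 + 2/25*1/5) = [3/25, 17/125) <- contains code 83/625
  'c': [3/25 + 2/25*1/5, 3/25 + 2/25*2/5) = [17/125, 19/125)
  'f': [3/25 + 2/25*2/5, 3/25 + 2/25*3/5) = [19/125, 21/125)
  'b': [3/25 + 2/25*3/5, 3/25 + 2/25*1/1) = [21/125, 1/5)
  emit 'a', narrow to [3/25, 17/125)
Step 4: interval [3/25, 17/125), width = 17/125 - 3/25 = 2/125
  'a': [3/25 + 2/125*0/1, 3/25 + 2/125*1/5) = [3/25, 77/625)
  'c': [3/25 + 2/125*1/5, 3/25 + 2/125*2/5) = [77/625, 79/625)
  'f': [3/25 + 2/125*2/5, 3/25 + 2/125*3/5) = [79/625, 81/625)
  'b': [3/25 + 2/125*3/5, 3/25 + 2/125*1/1) = [81/625, 17/125) <- contains code 83/625
  emit 'b', narrow to [81/625, 17/125)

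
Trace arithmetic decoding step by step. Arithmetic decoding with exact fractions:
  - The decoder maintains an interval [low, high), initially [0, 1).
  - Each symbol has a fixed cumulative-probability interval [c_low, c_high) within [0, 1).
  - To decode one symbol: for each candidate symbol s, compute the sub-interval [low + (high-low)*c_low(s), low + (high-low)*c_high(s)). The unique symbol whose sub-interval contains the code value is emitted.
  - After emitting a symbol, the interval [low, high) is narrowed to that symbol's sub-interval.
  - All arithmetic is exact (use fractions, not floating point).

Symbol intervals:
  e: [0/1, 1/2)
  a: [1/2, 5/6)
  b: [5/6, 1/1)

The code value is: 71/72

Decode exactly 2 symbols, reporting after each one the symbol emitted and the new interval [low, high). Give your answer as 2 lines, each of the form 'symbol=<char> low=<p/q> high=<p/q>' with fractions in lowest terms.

Step 1: interval [0/1, 1/1), width = 1/1 - 0/1 = 1/1
  'e': [0/1 + 1/1*0/1, 0/1 + 1/1*1/2) = [0/1, 1/2)
  'a': [0/1 + 1/1*1/2, 0/1 + 1/1*5/6) = [1/2, 5/6)
  'b': [0/1 + 1/1*5/6, 0/1 + 1/1*1/1) = [5/6, 1/1) <- contains code 71/72
  emit 'b', narrow to [5/6, 1/1)
Step 2: interval [5/6, 1/1), width = 1/1 - 5/6 = 1/6
  'e': [5/6 + 1/6*0/1, 5/6 + 1/6*1/2) = [5/6, 11/12)
  'a': [5/6 + 1/6*1/2, 5/6 + 1/6*5/6) = [11/12, 35/36)
  'b': [5/6 + 1/6*5/6, 5/6 + 1/6*1/1) = [35/36, 1/1) <- contains code 71/72
  emit 'b', narrow to [35/36, 1/1)

Answer: symbol=b low=5/6 high=1/1
symbol=b low=35/36 high=1/1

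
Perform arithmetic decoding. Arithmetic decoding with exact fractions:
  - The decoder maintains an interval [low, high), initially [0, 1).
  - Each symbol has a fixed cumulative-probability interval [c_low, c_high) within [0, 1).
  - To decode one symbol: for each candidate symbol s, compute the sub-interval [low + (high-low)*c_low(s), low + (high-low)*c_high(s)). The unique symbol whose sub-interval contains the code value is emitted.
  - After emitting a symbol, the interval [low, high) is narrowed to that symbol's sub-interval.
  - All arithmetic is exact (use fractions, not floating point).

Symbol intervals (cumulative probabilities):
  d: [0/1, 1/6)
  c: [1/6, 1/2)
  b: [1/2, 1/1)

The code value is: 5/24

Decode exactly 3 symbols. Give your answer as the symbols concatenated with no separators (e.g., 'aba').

Answer: cdb

Derivation:
Step 1: interval [0/1, 1/1), width = 1/1 - 0/1 = 1/1
  'd': [0/1 + 1/1*0/1, 0/1 + 1/1*1/6) = [0/1, 1/6)
  'c': [0/1 + 1/1*1/6, 0/1 + 1/1*1/2) = [1/6, 1/2) <- contains code 5/24
  'b': [0/1 + 1/1*1/2, 0/1 + 1/1*1/1) = [1/2, 1/1)
  emit 'c', narrow to [1/6, 1/2)
Step 2: interval [1/6, 1/2), width = 1/2 - 1/6 = 1/3
  'd': [1/6 + 1/3*0/1, 1/6 + 1/3*1/6) = [1/6, 2/9) <- contains code 5/24
  'c': [1/6 + 1/3*1/6, 1/6 + 1/3*1/2) = [2/9, 1/3)
  'b': [1/6 + 1/3*1/2, 1/6 + 1/3*1/1) = [1/3, 1/2)
  emit 'd', narrow to [1/6, 2/9)
Step 3: interval [1/6, 2/9), width = 2/9 - 1/6 = 1/18
  'd': [1/6 + 1/18*0/1, 1/6 + 1/18*1/6) = [1/6, 19/108)
  'c': [1/6 + 1/18*1/6, 1/6 + 1/18*1/2) = [19/108, 7/36)
  'b': [1/6 + 1/18*1/2, 1/6 + 1/18*1/1) = [7/36, 2/9) <- contains code 5/24
  emit 'b', narrow to [7/36, 2/9)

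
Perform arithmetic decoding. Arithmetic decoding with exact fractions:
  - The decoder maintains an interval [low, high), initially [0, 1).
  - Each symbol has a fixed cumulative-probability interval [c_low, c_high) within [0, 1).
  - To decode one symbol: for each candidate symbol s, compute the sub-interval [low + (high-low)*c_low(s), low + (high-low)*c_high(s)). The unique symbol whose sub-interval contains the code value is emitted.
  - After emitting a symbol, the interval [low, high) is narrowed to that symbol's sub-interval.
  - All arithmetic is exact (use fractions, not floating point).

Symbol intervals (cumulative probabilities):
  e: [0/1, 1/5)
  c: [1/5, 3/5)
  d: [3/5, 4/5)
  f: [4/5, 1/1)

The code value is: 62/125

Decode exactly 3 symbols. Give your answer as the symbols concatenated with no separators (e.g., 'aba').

Answer: cdd

Derivation:
Step 1: interval [0/1, 1/1), width = 1/1 - 0/1 = 1/1
  'e': [0/1 + 1/1*0/1, 0/1 + 1/1*1/5) = [0/1, 1/5)
  'c': [0/1 + 1/1*1/5, 0/1 + 1/1*3/5) = [1/5, 3/5) <- contains code 62/125
  'd': [0/1 + 1/1*3/5, 0/1 + 1/1*4/5) = [3/5, 4/5)
  'f': [0/1 + 1/1*4/5, 0/1 + 1/1*1/1) = [4/5, 1/1)
  emit 'c', narrow to [1/5, 3/5)
Step 2: interval [1/5, 3/5), width = 3/5 - 1/5 = 2/5
  'e': [1/5 + 2/5*0/1, 1/5 + 2/5*1/5) = [1/5, 7/25)
  'c': [1/5 + 2/5*1/5, 1/5 + 2/5*3/5) = [7/25, 11/25)
  'd': [1/5 + 2/5*3/5, 1/5 + 2/5*4/5) = [11/25, 13/25) <- contains code 62/125
  'f': [1/5 + 2/5*4/5, 1/5 + 2/5*1/1) = [13/25, 3/5)
  emit 'd', narrow to [11/25, 13/25)
Step 3: interval [11/25, 13/25), width = 13/25 - 11/25 = 2/25
  'e': [11/25 + 2/25*0/1, 11/25 + 2/25*1/5) = [11/25, 57/125)
  'c': [11/25 + 2/25*1/5, 11/25 + 2/25*3/5) = [57/125, 61/125)
  'd': [11/25 + 2/25*3/5, 11/25 + 2/25*4/5) = [61/125, 63/125) <- contains code 62/125
  'f': [11/25 + 2/25*4/5, 11/25 + 2/25*1/1) = [63/125, 13/25)
  emit 'd', narrow to [61/125, 63/125)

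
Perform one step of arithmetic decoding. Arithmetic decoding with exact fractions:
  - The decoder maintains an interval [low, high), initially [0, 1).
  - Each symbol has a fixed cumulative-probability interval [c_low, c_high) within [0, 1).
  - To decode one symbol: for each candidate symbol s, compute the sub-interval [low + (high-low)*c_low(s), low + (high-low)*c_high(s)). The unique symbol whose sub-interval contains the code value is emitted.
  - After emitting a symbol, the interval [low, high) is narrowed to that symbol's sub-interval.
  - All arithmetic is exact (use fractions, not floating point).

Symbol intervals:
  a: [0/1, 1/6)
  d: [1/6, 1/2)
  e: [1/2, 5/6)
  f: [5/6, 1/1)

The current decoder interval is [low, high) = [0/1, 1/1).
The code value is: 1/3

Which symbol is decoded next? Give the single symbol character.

Answer: d

Derivation:
Interval width = high − low = 1/1 − 0/1 = 1/1
Scaled code = (code − low) / width = (1/3 − 0/1) / 1/1 = 1/3
  a: [0/1, 1/6) 
  d: [1/6, 1/2) ← scaled code falls here ✓
  e: [1/2, 5/6) 
  f: [5/6, 1/1) 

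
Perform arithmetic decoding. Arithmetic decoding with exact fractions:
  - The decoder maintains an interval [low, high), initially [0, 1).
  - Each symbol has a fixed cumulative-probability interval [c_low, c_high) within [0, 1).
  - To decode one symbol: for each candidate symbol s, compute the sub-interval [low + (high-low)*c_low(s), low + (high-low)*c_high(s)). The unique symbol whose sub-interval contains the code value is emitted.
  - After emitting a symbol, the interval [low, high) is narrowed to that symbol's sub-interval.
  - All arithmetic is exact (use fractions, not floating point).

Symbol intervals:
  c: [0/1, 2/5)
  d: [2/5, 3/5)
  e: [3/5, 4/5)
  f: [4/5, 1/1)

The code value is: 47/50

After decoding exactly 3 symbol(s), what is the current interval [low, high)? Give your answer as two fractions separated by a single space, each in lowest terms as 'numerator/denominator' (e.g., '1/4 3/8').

Step 1: interval [0/1, 1/1), width = 1/1 - 0/1 = 1/1
  'c': [0/1 + 1/1*0/1, 0/1 + 1/1*2/5) = [0/1, 2/5)
  'd': [0/1 + 1/1*2/5, 0/1 + 1/1*3/5) = [2/5, 3/5)
  'e': [0/1 + 1/1*3/5, 0/1 + 1/1*4/5) = [3/5, 4/5)
  'f': [0/1 + 1/1*4/5, 0/1 + 1/1*1/1) = [4/5, 1/1) <- contains code 47/50
  emit 'f', narrow to [4/5, 1/1)
Step 2: interval [4/5, 1/1), width = 1/1 - 4/5 = 1/5
  'c': [4/5 + 1/5*0/1, 4/5 + 1/5*2/5) = [4/5, 22/25)
  'd': [4/5 + 1/5*2/5, 4/5 + 1/5*3/5) = [22/25, 23/25)
  'e': [4/5 + 1/5*3/5, 4/5 + 1/5*4/5) = [23/25, 24/25) <- contains code 47/50
  'f': [4/5 + 1/5*4/5, 4/5 + 1/5*1/1) = [24/25, 1/1)
  emit 'e', narrow to [23/25, 24/25)
Step 3: interval [23/25, 24/25), width = 24/25 - 23/25 = 1/25
  'c': [23/25 + 1/25*0/1, 23/25 + 1/25*2/5) = [23/25, 117/125)
  'd': [23/25 + 1/25*2/5, 23/25 + 1/25*3/5) = [117/125, 118/125) <- contains code 47/50
  'e': [23/25 + 1/25*3/5, 23/25 + 1/25*4/5) = [118/125, 119/125)
  'f': [23/25 + 1/25*4/5, 23/25 + 1/25*1/1) = [119/125, 24/25)
  emit 'd', narrow to [117/125, 118/125)

Answer: 117/125 118/125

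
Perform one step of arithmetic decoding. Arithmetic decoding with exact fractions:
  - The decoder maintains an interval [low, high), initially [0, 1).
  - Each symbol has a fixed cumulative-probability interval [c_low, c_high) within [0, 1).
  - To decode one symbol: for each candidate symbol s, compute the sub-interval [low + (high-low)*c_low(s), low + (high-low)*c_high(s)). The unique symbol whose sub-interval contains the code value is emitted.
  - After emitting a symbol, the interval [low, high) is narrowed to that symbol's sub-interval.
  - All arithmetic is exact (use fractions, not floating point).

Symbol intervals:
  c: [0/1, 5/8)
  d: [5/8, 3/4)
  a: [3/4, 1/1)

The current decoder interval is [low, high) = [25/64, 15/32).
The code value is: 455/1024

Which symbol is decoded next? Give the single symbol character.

Interval width = high − low = 15/32 − 25/64 = 5/64
Scaled code = (code − low) / width = (455/1024 − 25/64) / 5/64 = 11/16
  c: [0/1, 5/8) 
  d: [5/8, 3/4) ← scaled code falls here ✓
  a: [3/4, 1/1) 

Answer: d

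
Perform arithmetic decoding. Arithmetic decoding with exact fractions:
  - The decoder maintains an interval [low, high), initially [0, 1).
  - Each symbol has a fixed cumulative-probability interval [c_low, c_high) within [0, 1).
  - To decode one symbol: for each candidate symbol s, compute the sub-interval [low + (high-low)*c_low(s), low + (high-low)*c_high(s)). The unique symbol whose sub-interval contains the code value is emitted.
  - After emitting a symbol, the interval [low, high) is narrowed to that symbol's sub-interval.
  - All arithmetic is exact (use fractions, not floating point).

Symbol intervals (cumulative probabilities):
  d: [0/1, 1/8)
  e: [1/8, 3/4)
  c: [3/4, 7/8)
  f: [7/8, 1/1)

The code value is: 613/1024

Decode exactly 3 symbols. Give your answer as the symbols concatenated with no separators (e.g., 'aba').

Answer: ecd

Derivation:
Step 1: interval [0/1, 1/1), width = 1/1 - 0/1 = 1/1
  'd': [0/1 + 1/1*0/1, 0/1 + 1/1*1/8) = [0/1, 1/8)
  'e': [0/1 + 1/1*1/8, 0/1 + 1/1*3/4) = [1/8, 3/4) <- contains code 613/1024
  'c': [0/1 + 1/1*3/4, 0/1 + 1/1*7/8) = [3/4, 7/8)
  'f': [0/1 + 1/1*7/8, 0/1 + 1/1*1/1) = [7/8, 1/1)
  emit 'e', narrow to [1/8, 3/4)
Step 2: interval [1/8, 3/4), width = 3/4 - 1/8 = 5/8
  'd': [1/8 + 5/8*0/1, 1/8 + 5/8*1/8) = [1/8, 13/64)
  'e': [1/8 + 5/8*1/8, 1/8 + 5/8*3/4) = [13/64, 19/32)
  'c': [1/8 + 5/8*3/4, 1/8 + 5/8*7/8) = [19/32, 43/64) <- contains code 613/1024
  'f': [1/8 + 5/8*7/8, 1/8 + 5/8*1/1) = [43/64, 3/4)
  emit 'c', narrow to [19/32, 43/64)
Step 3: interval [19/32, 43/64), width = 43/64 - 19/32 = 5/64
  'd': [19/32 + 5/64*0/1, 19/32 + 5/64*1/8) = [19/32, 309/512) <- contains code 613/1024
  'e': [19/32 + 5/64*1/8, 19/32 + 5/64*3/4) = [309/512, 167/256)
  'c': [19/32 + 5/64*3/4, 19/32 + 5/64*7/8) = [167/256, 339/512)
  'f': [19/32 + 5/64*7/8, 19/32 + 5/64*1/1) = [339/512, 43/64)
  emit 'd', narrow to [19/32, 309/512)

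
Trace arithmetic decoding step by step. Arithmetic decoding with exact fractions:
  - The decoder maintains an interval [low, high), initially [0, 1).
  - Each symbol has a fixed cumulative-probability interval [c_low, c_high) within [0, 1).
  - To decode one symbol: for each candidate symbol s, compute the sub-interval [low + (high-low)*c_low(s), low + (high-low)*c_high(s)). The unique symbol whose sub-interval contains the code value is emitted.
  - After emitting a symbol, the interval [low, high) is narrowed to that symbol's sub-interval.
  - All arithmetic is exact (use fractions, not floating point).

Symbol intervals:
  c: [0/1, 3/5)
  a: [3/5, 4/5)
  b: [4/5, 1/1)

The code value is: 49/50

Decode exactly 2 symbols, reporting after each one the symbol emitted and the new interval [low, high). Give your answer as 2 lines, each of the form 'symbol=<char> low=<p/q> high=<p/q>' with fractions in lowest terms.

Answer: symbol=b low=4/5 high=1/1
symbol=b low=24/25 high=1/1

Derivation:
Step 1: interval [0/1, 1/1), width = 1/1 - 0/1 = 1/1
  'c': [0/1 + 1/1*0/1, 0/1 + 1/1*3/5) = [0/1, 3/5)
  'a': [0/1 + 1/1*3/5, 0/1 + 1/1*4/5) = [3/5, 4/5)
  'b': [0/1 + 1/1*4/5, 0/1 + 1/1*1/1) = [4/5, 1/1) <- contains code 49/50
  emit 'b', narrow to [4/5, 1/1)
Step 2: interval [4/5, 1/1), width = 1/1 - 4/5 = 1/5
  'c': [4/5 + 1/5*0/1, 4/5 + 1/5*3/5) = [4/5, 23/25)
  'a': [4/5 + 1/5*3/5, 4/5 + 1/5*4/5) = [23/25, 24/25)
  'b': [4/5 + 1/5*4/5, 4/5 + 1/5*1/1) = [24/25, 1/1) <- contains code 49/50
  emit 'b', narrow to [24/25, 1/1)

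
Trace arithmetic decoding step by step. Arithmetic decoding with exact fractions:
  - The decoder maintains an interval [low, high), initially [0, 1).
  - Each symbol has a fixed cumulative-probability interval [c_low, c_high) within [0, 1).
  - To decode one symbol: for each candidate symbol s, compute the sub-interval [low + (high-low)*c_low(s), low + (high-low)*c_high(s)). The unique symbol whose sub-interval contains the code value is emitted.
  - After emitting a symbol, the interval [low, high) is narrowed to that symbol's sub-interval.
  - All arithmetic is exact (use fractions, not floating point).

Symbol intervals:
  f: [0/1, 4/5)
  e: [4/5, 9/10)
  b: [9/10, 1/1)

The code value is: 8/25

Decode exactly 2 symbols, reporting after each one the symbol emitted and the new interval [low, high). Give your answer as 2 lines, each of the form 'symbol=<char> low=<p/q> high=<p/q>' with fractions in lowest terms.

Answer: symbol=f low=0/1 high=4/5
symbol=f low=0/1 high=16/25

Derivation:
Step 1: interval [0/1, 1/1), width = 1/1 - 0/1 = 1/1
  'f': [0/1 + 1/1*0/1, 0/1 + 1/1*4/5) = [0/1, 4/5) <- contains code 8/25
  'e': [0/1 + 1/1*4/5, 0/1 + 1/1*9/10) = [4/5, 9/10)
  'b': [0/1 + 1/1*9/10, 0/1 + 1/1*1/1) = [9/10, 1/1)
  emit 'f', narrow to [0/1, 4/5)
Step 2: interval [0/1, 4/5), width = 4/5 - 0/1 = 4/5
  'f': [0/1 + 4/5*0/1, 0/1 + 4/5*4/5) = [0/1, 16/25) <- contains code 8/25
  'e': [0/1 + 4/5*4/5, 0/1 + 4/5*9/10) = [16/25, 18/25)
  'b': [0/1 + 4/5*9/10, 0/1 + 4/5*1/1) = [18/25, 4/5)
  emit 'f', narrow to [0/1, 16/25)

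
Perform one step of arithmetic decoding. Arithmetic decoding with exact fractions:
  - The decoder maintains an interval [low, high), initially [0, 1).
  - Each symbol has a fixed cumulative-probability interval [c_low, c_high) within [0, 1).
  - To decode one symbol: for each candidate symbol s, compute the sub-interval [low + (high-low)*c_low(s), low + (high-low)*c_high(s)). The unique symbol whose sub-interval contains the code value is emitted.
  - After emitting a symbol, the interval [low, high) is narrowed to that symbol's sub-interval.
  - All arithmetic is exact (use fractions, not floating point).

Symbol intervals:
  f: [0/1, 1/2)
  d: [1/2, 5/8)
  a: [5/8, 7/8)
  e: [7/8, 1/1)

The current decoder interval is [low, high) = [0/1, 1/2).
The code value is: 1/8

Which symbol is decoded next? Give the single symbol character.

Interval width = high − low = 1/2 − 0/1 = 1/2
Scaled code = (code − low) / width = (1/8 − 0/1) / 1/2 = 1/4
  f: [0/1, 1/2) ← scaled code falls here ✓
  d: [1/2, 5/8) 
  a: [5/8, 7/8) 
  e: [7/8, 1/1) 

Answer: f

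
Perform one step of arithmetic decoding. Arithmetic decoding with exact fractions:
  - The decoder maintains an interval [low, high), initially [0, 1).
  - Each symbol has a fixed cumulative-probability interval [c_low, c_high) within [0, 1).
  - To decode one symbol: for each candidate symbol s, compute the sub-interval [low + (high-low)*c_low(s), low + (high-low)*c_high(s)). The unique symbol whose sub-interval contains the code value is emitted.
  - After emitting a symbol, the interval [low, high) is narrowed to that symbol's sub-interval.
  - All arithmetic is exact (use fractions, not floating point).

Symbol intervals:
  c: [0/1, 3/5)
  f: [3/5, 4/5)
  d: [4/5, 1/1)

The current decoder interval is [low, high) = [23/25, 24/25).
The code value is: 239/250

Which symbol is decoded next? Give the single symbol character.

Answer: d

Derivation:
Interval width = high − low = 24/25 − 23/25 = 1/25
Scaled code = (code − low) / width = (239/250 − 23/25) / 1/25 = 9/10
  c: [0/1, 3/5) 
  f: [3/5, 4/5) 
  d: [4/5, 1/1) ← scaled code falls here ✓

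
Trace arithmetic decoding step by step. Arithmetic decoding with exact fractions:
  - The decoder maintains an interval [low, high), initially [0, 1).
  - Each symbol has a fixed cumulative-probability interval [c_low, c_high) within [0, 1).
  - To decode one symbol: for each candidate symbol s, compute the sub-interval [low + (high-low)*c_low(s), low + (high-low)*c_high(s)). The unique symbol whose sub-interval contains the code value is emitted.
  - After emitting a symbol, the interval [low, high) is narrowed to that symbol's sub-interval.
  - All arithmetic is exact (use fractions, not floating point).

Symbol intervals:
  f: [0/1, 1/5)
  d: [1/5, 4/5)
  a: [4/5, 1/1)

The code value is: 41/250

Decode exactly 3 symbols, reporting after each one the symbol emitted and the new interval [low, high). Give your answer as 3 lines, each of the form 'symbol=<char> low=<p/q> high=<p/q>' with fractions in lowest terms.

Step 1: interval [0/1, 1/1), width = 1/1 - 0/1 = 1/1
  'f': [0/1 + 1/1*0/1, 0/1 + 1/1*1/5) = [0/1, 1/5) <- contains code 41/250
  'd': [0/1 + 1/1*1/5, 0/1 + 1/1*4/5) = [1/5, 4/5)
  'a': [0/1 + 1/1*4/5, 0/1 + 1/1*1/1) = [4/5, 1/1)
  emit 'f', narrow to [0/1, 1/5)
Step 2: interval [0/1, 1/5), width = 1/5 - 0/1 = 1/5
  'f': [0/1 + 1/5*0/1, 0/1 + 1/5*1/5) = [0/1, 1/25)
  'd': [0/1 + 1/5*1/5, 0/1 + 1/5*4/5) = [1/25, 4/25)
  'a': [0/1 + 1/5*4/5, 0/1 + 1/5*1/1) = [4/25, 1/5) <- contains code 41/250
  emit 'a', narrow to [4/25, 1/5)
Step 3: interval [4/25, 1/5), width = 1/5 - 4/25 = 1/25
  'f': [4/25 + 1/25*0/1, 4/25 + 1/25*1/5) = [4/25, 21/125) <- contains code 41/250
  'd': [4/25 + 1/25*1/5, 4/25 + 1/25*4/5) = [21/125, 24/125)
  'a': [4/25 + 1/25*4/5, 4/25 + 1/25*1/1) = [24/125, 1/5)
  emit 'f', narrow to [4/25, 21/125)

Answer: symbol=f low=0/1 high=1/5
symbol=a low=4/25 high=1/5
symbol=f low=4/25 high=21/125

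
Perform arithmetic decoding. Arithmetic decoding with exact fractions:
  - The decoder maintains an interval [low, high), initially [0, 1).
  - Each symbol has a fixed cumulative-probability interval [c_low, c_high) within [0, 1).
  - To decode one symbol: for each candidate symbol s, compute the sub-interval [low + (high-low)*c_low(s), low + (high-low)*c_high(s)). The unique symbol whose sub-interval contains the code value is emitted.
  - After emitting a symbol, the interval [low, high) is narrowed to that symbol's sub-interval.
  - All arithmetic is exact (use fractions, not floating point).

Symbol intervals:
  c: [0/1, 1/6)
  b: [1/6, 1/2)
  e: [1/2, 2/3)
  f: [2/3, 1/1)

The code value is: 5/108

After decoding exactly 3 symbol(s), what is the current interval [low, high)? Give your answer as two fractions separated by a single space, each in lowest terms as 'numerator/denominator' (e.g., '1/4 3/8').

Answer: 1/27 1/18

Derivation:
Step 1: interval [0/1, 1/1), width = 1/1 - 0/1 = 1/1
  'c': [0/1 + 1/1*0/1, 0/1 + 1/1*1/6) = [0/1, 1/6) <- contains code 5/108
  'b': [0/1 + 1/1*1/6, 0/1 + 1/1*1/2) = [1/6, 1/2)
  'e': [0/1 + 1/1*1/2, 0/1 + 1/1*2/3) = [1/2, 2/3)
  'f': [0/1 + 1/1*2/3, 0/1 + 1/1*1/1) = [2/3, 1/1)
  emit 'c', narrow to [0/1, 1/6)
Step 2: interval [0/1, 1/6), width = 1/6 - 0/1 = 1/6
  'c': [0/1 + 1/6*0/1, 0/1 + 1/6*1/6) = [0/1, 1/36)
  'b': [0/1 + 1/6*1/6, 0/1 + 1/6*1/2) = [1/36, 1/12) <- contains code 5/108
  'e': [0/1 + 1/6*1/2, 0/1 + 1/6*2/3) = [1/12, 1/9)
  'f': [0/1 + 1/6*2/3, 0/1 + 1/6*1/1) = [1/9, 1/6)
  emit 'b', narrow to [1/36, 1/12)
Step 3: interval [1/36, 1/12), width = 1/12 - 1/36 = 1/18
  'c': [1/36 + 1/18*0/1, 1/36 + 1/18*1/6) = [1/36, 1/27)
  'b': [1/36 + 1/18*1/6, 1/36 + 1/18*1/2) = [1/27, 1/18) <- contains code 5/108
  'e': [1/36 + 1/18*1/2, 1/36 + 1/18*2/3) = [1/18, 7/108)
  'f': [1/36 + 1/18*2/3, 1/36 + 1/18*1/1) = [7/108, 1/12)
  emit 'b', narrow to [1/27, 1/18)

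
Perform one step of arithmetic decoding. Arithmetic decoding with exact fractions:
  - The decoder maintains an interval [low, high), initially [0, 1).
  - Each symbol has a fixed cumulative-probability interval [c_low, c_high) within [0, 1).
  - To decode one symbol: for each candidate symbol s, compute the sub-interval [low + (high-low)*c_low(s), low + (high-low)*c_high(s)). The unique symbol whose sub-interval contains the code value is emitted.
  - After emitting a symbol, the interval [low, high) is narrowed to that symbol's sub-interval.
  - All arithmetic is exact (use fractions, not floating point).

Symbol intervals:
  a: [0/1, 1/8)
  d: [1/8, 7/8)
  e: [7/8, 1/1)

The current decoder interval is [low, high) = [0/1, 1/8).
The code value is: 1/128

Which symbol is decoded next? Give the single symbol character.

Answer: a

Derivation:
Interval width = high − low = 1/8 − 0/1 = 1/8
Scaled code = (code − low) / width = (1/128 − 0/1) / 1/8 = 1/16
  a: [0/1, 1/8) ← scaled code falls here ✓
  d: [1/8, 7/8) 
  e: [7/8, 1/1) 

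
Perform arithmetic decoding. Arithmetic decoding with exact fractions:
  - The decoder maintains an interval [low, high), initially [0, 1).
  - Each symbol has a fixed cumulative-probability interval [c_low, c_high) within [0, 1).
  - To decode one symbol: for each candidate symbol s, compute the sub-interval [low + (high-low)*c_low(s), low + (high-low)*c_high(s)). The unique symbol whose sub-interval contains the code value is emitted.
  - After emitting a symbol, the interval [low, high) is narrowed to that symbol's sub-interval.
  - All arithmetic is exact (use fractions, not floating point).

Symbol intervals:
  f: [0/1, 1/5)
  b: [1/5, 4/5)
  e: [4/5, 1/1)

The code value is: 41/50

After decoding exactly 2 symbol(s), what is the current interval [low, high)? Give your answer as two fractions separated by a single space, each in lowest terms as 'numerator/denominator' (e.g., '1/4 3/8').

Step 1: interval [0/1, 1/1), width = 1/1 - 0/1 = 1/1
  'f': [0/1 + 1/1*0/1, 0/1 + 1/1*1/5) = [0/1, 1/5)
  'b': [0/1 + 1/1*1/5, 0/1 + 1/1*4/5) = [1/5, 4/5)
  'e': [0/1 + 1/1*4/5, 0/1 + 1/1*1/1) = [4/5, 1/1) <- contains code 41/50
  emit 'e', narrow to [4/5, 1/1)
Step 2: interval [4/5, 1/1), width = 1/1 - 4/5 = 1/5
  'f': [4/5 + 1/5*0/1, 4/5 + 1/5*1/5) = [4/5, 21/25) <- contains code 41/50
  'b': [4/5 + 1/5*1/5, 4/5 + 1/5*4/5) = [21/25, 24/25)
  'e': [4/5 + 1/5*4/5, 4/5 + 1/5*1/1) = [24/25, 1/1)
  emit 'f', narrow to [4/5, 21/25)

Answer: 4/5 21/25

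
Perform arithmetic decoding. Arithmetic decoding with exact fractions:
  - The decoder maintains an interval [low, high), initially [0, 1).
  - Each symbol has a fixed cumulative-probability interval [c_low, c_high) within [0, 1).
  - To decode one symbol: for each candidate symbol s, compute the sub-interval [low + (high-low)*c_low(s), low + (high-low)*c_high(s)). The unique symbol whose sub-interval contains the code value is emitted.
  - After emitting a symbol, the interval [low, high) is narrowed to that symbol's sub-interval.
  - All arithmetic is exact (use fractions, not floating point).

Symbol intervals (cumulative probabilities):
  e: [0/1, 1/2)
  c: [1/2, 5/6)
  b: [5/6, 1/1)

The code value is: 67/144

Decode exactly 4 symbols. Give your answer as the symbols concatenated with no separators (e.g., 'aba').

Step 1: interval [0/1, 1/1), width = 1/1 - 0/1 = 1/1
  'e': [0/1 + 1/1*0/1, 0/1 + 1/1*1/2) = [0/1, 1/2) <- contains code 67/144
  'c': [0/1 + 1/1*1/2, 0/1 + 1/1*5/6) = [1/2, 5/6)
  'b': [0/1 + 1/1*5/6, 0/1 + 1/1*1/1) = [5/6, 1/1)
  emit 'e', narrow to [0/1, 1/2)
Step 2: interval [0/1, 1/2), width = 1/2 - 0/1 = 1/2
  'e': [0/1 + 1/2*0/1, 0/1 + 1/2*1/2) = [0/1, 1/4)
  'c': [0/1 + 1/2*1/2, 0/1 + 1/2*5/6) = [1/4, 5/12)
  'b': [0/1 + 1/2*5/6, 0/1 + 1/2*1/1) = [5/12, 1/2) <- contains code 67/144
  emit 'b', narrow to [5/12, 1/2)
Step 3: interval [5/12, 1/2), width = 1/2 - 5/12 = 1/12
  'e': [5/12 + 1/12*0/1, 5/12 + 1/12*1/2) = [5/12, 11/24)
  'c': [5/12 + 1/12*1/2, 5/12 + 1/12*5/6) = [11/24, 35/72) <- contains code 67/144
  'b': [5/12 + 1/12*5/6, 5/12 + 1/12*1/1) = [35/72, 1/2)
  emit 'c', narrow to [11/24, 35/72)
Step 4: interval [11/24, 35/72), width = 35/72 - 11/24 = 1/36
  'e': [11/24 + 1/36*0/1, 11/24 + 1/36*1/2) = [11/24, 17/36) <- contains code 67/144
  'c': [11/24 + 1/36*1/2, 11/24 + 1/36*5/6) = [17/36, 13/27)
  'b': [11/24 + 1/36*5/6, 11/24 + 1/36*1/1) = [13/27, 35/72)
  emit 'e', narrow to [11/24, 17/36)

Answer: ebce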